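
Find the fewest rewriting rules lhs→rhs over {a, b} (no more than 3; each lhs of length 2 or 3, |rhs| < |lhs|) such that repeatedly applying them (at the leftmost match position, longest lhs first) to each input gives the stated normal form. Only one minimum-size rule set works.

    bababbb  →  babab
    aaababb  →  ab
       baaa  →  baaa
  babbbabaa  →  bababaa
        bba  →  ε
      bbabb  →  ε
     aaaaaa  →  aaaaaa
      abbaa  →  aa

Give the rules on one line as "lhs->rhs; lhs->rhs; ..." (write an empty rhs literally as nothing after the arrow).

  | bababbb => babab
  | aaababb => abaabb => abbab => ab
  | baaa
  | babbbabaa => bababaa

aab->ba; bb->; bba->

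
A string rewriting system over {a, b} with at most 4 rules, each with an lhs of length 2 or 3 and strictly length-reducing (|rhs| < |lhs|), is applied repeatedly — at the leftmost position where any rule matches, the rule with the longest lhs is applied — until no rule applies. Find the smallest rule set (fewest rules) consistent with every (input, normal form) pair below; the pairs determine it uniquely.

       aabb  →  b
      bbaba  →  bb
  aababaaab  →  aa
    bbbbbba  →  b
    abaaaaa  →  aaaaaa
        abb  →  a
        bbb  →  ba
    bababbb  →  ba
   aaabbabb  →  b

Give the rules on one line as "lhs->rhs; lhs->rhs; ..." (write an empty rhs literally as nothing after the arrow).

  | aabb => b
  | bbaba => bbaa => bb
  | aababaaab => abaaab => aaaab => aa
  | bbbbbba => babbba => babba => baba => baa => b

aab->; ab->a; baa->b; bbb->ba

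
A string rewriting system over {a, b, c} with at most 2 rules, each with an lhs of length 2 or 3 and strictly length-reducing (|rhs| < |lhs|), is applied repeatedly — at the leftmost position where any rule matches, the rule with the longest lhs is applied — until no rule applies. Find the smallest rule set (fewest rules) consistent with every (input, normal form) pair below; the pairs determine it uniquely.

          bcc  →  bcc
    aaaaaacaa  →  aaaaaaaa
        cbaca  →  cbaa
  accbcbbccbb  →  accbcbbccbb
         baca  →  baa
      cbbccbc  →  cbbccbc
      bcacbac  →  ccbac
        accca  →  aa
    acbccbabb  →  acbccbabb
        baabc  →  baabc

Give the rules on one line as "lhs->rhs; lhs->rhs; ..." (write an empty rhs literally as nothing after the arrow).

  | bcc
  | aaaaaacaa => aaaaaaaa
  | cbaca => cbaa
  | accbcbbccbb

bca->c; ca->a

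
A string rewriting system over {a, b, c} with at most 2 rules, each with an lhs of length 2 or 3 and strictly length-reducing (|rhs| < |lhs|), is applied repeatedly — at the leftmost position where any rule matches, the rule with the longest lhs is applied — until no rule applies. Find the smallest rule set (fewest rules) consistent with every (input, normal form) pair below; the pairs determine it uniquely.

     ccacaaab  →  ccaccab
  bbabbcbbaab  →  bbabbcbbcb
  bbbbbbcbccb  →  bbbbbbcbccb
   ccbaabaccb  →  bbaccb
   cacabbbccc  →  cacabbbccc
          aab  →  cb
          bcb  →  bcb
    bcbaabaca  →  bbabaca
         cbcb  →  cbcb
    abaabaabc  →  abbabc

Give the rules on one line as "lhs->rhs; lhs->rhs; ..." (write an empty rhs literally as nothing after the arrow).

aa->c; cba->b

  | ccacaaab => ccaccab
  | bbabbcbbaab => bbabbcbbcb
  | bbbbbbcbccb
  | ccbaabaccb => cbabaccb => bbaccb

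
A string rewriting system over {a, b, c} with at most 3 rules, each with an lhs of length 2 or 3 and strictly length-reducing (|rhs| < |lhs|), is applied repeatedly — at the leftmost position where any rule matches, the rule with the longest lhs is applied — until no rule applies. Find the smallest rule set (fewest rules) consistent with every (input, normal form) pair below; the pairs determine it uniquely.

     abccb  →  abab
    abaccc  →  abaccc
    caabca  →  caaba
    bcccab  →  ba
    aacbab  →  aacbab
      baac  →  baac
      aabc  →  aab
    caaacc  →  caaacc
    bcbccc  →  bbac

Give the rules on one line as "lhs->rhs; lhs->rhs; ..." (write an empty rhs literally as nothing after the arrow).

  | abccb => abab
  | abaccc
  | caabca => caaba
  | bcccab => bacab => ba

bc->b; bcc->ba; cab->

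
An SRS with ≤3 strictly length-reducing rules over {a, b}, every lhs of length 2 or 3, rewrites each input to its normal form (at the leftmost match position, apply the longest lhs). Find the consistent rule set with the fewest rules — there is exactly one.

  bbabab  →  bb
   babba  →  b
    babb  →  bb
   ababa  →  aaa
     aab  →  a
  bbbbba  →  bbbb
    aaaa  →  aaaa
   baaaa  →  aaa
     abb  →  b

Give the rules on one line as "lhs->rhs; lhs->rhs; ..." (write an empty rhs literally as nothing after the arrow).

  | bbabab => bbab => bb
  | babba => bba => b
  | babb => bb
  | ababa => aaba => aaa

ab->; aba->aa; ba->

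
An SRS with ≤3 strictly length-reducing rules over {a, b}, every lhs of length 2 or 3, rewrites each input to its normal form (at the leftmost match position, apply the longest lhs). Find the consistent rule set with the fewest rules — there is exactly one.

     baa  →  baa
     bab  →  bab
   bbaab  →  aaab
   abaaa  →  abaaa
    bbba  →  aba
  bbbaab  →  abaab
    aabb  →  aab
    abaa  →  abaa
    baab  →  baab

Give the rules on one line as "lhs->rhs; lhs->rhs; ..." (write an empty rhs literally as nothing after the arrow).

abb->ab; bb->a

  | baa
  | bab
  | bbaab => aaab
  | abaaa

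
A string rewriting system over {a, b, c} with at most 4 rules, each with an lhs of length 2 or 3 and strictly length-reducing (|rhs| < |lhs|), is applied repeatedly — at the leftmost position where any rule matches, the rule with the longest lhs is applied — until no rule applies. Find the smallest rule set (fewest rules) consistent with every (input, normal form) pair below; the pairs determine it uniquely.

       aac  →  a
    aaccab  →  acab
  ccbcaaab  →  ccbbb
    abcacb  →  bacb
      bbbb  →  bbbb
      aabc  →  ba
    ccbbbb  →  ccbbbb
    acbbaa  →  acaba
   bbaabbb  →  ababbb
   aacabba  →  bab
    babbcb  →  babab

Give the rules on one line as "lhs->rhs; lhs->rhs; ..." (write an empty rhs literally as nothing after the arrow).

aa->b; bba->ab; bc->a

  | aac => bc => a
  | aaccab => bccab => acab
  | ccbcaaab => ccaaaab => ccbaab => ccbbb
  | abcacb => aaacb => bacb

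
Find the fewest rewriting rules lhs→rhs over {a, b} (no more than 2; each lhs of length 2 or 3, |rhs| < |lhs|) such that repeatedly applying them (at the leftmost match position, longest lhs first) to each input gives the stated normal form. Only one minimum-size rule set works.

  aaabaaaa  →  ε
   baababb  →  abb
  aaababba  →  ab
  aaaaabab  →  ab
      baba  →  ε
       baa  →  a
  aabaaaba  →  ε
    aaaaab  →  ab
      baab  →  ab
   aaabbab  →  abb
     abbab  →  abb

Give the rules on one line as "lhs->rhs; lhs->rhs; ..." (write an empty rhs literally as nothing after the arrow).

  | aaabaaaa => abaaaa => aaaa => aa => ε
  | baababb => ababb => abb
  | aaababba => ababba => abba => ab
  | aaaaabab => aaabab => abab => ab

aa->; ba->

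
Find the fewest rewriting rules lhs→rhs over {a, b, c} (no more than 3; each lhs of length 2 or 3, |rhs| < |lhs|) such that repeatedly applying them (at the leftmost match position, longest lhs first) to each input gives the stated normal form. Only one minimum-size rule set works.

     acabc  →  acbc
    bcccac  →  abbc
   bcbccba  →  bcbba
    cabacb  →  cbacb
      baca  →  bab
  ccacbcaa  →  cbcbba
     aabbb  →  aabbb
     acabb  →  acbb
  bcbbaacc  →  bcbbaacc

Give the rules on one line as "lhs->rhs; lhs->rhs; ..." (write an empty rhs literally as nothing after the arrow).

  | acabc => acbc
  | bcccac => abcac => abbc
  | bcbccba => bcabba => bcbba
  | cabacb => cbacb

bcc->ab; ca->b; cab->cb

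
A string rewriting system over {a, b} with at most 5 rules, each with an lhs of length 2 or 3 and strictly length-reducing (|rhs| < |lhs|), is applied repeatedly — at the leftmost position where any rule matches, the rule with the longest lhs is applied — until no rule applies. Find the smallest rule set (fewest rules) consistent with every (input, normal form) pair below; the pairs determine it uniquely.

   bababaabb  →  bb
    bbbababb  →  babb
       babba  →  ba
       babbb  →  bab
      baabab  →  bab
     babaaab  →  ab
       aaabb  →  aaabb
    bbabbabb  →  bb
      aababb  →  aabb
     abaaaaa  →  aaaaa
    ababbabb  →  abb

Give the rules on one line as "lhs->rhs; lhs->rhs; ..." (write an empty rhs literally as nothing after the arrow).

  | bababaabb => babaabb => baabb => bb
  | bbbababb => bababb => babb
  | babba => ba
  | babbb => bab

aba->a; baa->; bba->; bbb->b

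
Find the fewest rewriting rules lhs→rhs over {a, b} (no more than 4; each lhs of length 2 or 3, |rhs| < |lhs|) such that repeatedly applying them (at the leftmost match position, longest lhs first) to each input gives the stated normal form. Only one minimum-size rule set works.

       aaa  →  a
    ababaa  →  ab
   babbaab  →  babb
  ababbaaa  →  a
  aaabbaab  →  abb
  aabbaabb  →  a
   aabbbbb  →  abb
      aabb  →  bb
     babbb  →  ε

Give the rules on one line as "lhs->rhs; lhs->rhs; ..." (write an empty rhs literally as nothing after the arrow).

aa->; aba->ab; baa->; bbb->a

  | aaa => a
  | ababaa => abbaa => ab
  | babbaab => babb
  | ababbaaa => abbbaaa => aaaaa => aaa => a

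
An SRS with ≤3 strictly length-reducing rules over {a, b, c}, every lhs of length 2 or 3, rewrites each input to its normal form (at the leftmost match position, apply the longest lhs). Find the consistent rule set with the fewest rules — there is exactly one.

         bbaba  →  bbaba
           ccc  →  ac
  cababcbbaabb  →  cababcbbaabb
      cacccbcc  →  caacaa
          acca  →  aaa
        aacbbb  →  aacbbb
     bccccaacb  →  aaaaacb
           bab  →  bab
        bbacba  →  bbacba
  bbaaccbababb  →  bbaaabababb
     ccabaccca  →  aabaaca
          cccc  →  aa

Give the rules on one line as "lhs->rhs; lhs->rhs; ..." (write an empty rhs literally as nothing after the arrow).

bcc->aa; cc->a

  | bbaba
  | ccc => ac
  | cababcbbaabb
  | cacccbcc => caacbcc => caacaa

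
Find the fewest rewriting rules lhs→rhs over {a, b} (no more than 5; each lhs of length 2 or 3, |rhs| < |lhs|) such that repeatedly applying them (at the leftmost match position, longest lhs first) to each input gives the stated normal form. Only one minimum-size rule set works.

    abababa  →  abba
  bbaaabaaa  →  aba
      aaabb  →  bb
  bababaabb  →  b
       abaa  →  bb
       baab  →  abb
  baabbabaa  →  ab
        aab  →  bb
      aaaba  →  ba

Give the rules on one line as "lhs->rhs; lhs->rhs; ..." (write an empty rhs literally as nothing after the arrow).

aa->b; baa->ab; bab->aa; bbb->a

  | abababa => aaaaba => baaba => abba
  | bbaaabaaa => bababaaa => aaabaaa => babaaa => aaaaa => baaa => aba
  | aaabb => babb => aab => bb
  | bababaabb => aaabaabb => babaabb => aaaabb => baabb => abbb => aa => b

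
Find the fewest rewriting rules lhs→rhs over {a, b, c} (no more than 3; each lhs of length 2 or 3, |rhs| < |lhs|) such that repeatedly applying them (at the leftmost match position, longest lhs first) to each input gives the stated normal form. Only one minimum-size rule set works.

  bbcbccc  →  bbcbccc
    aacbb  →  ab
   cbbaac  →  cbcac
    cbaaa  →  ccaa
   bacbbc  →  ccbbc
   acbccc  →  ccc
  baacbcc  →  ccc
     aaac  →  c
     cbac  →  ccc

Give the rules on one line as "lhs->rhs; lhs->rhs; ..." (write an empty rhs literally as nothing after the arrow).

  | bbcbccc
  | aacbb => ab
  | cbbaac => cbcac
  | cbaaa => ccaa

aaa->; acb->; ba->c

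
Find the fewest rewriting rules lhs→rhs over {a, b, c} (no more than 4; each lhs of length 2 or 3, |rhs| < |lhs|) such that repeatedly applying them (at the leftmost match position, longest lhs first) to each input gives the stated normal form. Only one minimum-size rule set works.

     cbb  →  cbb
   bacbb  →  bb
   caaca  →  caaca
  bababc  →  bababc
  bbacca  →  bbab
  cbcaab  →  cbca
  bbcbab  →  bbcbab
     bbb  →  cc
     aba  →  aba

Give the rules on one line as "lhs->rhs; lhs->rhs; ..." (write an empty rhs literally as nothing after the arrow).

  | cbb
  | bacbb => bb
  | caaca
  | bababc

aab->a; acb->; bbb->cc; cca->b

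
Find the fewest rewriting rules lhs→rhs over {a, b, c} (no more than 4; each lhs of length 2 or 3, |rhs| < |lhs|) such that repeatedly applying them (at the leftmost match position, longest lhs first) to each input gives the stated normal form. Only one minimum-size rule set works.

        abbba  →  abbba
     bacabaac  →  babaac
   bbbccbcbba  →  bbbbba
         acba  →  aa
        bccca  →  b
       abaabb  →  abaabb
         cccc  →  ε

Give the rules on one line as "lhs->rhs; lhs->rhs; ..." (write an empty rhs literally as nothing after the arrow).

  | abbba
  | bacabaac => babaac
  | bbbccbcbba => bbbbcbba => bbbbba
  | acba => aa

ca->; cb->; cc->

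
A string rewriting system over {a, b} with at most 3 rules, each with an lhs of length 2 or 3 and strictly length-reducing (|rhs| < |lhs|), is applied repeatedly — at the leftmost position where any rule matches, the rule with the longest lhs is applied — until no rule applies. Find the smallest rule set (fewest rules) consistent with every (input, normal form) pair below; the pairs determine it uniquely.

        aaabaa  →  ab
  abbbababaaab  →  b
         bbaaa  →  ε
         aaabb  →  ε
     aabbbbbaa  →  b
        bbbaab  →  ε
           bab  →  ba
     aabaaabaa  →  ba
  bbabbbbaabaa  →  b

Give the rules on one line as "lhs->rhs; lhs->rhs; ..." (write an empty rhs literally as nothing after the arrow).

aa->; bab->ba; bb->a

  | aaabaa => abaa => ab
  | abbbababaaab => aabababaaab => bababaaab => baabaaab => bbaaab => aaaab => aab => b
  | bbaaa => aaaa => aa => ε
  | aaabb => abb => aa => ε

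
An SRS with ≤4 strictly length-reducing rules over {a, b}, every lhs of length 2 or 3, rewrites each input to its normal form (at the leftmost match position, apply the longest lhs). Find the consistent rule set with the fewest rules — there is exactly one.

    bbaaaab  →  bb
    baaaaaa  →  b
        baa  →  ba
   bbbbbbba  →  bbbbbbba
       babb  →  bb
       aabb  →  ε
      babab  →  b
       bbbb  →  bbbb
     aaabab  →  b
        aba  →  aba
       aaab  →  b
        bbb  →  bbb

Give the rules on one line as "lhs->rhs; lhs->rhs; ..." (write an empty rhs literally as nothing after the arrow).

  | bbaaaab => bbab => bb
  | baaaaaa => baaa => b
  | baa => ba
  | bbbbbbba

aa->a; aaa->; abb->; bab->b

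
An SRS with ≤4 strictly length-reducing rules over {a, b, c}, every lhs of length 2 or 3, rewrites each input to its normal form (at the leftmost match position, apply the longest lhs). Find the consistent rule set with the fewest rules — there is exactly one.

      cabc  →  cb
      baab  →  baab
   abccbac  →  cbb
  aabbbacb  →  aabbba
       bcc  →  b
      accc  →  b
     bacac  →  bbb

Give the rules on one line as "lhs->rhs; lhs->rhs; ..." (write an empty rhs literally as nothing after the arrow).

ac->b; acb->a; bc->c; cc->b

  | cabc => cac => cb
  | baab
  | abccbac => accbac => bcbac => cbac => cbb
  | aabbbacb => aabbba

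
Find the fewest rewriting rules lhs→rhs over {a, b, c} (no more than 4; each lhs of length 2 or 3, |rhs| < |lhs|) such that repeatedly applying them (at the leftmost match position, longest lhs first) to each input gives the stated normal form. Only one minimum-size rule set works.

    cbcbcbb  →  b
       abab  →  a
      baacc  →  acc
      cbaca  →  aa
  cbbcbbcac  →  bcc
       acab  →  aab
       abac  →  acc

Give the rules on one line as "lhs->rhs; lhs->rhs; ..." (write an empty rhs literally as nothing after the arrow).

  | cbcbcbb => cbcbb => cbb => b
  | abab => acb => a
  | baacc => cacc => acc
  | cbaca => aca => aa

ba->c; ca->a; cb->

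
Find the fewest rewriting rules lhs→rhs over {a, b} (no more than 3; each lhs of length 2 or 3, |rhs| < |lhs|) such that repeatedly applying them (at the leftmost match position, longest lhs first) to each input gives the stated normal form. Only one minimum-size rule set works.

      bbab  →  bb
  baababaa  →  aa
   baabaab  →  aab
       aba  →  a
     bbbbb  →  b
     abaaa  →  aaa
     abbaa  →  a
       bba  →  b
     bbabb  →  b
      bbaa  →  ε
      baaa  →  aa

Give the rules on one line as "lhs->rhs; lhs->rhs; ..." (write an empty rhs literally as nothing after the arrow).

ba->; bbb->b

  | bbab => bb
  | baababaa => ababaa => abaa => aa
  | baabaab => abaab => aab
  | aba => a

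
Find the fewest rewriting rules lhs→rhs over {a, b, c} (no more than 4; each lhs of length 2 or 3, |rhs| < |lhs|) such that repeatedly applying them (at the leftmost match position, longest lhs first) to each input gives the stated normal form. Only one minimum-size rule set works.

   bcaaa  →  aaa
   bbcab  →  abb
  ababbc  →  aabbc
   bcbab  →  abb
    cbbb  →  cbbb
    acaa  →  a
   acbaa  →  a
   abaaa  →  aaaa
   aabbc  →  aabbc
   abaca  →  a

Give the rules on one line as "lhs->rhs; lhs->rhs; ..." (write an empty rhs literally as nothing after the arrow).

aca->; ba->a; bca->ab

  | bcaaa => abaa => aaa
  | bbcab => babb => abb
  | ababbc => aabbc
  | bcbab => bcab => abb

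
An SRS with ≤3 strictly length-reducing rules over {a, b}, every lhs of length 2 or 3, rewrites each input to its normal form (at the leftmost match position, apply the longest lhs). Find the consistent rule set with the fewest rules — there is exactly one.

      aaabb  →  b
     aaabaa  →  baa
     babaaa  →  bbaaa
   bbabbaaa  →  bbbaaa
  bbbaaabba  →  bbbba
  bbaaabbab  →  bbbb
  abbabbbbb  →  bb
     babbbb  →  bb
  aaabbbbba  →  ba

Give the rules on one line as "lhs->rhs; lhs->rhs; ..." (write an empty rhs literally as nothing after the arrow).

  | aaabb => aaab => aab => ab => b
  | aaabaa => aabaa => abaa => baa
  | babaaa => bbaaa
  | bbabbaaa => bbabaaa => bbbaaa

ab->b; abb->ab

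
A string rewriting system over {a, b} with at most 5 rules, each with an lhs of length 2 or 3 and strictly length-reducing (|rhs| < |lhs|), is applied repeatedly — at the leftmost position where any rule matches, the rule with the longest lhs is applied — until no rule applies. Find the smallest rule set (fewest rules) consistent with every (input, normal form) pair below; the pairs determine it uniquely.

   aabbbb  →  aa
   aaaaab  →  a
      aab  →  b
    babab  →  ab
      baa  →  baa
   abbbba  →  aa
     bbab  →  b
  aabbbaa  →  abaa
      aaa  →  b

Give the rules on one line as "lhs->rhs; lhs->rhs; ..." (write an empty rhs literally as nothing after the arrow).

  | aabbbb => bbbb => abb => aa
  | aaaaab => baab => bb => a
  | aab => b
  | babab => ab

aaa->b; aab->b; bab->; bb->a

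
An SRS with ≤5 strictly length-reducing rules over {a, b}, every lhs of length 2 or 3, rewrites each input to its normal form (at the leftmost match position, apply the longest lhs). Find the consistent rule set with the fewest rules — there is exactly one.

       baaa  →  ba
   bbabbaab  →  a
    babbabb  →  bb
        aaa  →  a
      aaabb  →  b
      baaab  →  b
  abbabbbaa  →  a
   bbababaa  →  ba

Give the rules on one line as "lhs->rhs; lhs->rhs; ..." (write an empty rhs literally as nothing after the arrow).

  | baaa => baa => ba
  | bbabbaab => bbaab => ab => a
  | babbabb => bababb => baabb => bb
  | aaa => aa => a

aa->a; aab->; ab->a; bba->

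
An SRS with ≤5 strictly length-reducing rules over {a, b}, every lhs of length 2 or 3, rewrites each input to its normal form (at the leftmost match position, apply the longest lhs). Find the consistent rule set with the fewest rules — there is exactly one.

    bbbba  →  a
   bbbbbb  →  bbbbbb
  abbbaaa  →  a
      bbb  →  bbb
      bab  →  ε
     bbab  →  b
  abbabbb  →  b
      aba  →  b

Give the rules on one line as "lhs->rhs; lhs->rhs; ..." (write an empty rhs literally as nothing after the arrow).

  | bbbba => bbba => bba => ba => a
  | bbbbbb
  | abbbaaa => baaa => aaa => ba => a
  | bbb

aa->b; abb->; ba->a; bab->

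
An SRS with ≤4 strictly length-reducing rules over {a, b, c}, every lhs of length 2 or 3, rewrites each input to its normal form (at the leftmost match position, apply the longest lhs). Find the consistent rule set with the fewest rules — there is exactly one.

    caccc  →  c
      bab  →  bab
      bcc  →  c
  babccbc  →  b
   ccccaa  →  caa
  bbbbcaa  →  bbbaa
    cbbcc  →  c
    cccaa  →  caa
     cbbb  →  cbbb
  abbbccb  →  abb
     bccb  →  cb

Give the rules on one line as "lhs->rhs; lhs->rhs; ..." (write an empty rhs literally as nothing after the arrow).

  | caccc => ccc => cc => c
  | bab
  | bcc => c
  | babccbc => bacbc => bbc => b

ac->; bc->; cc->c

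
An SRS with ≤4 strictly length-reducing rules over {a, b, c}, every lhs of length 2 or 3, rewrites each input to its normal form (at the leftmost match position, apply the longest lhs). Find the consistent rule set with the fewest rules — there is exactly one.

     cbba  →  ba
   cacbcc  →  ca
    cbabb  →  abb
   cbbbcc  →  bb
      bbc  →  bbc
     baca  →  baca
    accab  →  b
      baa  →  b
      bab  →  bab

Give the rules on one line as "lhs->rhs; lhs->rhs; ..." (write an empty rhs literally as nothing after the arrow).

aa->; cb->; cc->

  | cbba => ba
  | cacbcc => cacc => ca
  | cbabb => abb
  | cbbbcc => bbcc => bb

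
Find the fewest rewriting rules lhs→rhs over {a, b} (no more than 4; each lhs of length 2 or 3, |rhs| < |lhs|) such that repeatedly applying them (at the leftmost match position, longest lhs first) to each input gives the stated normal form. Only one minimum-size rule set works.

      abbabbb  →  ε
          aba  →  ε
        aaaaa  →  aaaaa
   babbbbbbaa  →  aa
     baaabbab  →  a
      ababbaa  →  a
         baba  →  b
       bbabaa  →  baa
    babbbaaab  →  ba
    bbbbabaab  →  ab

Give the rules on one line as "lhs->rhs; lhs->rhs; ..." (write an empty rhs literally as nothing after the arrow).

  | abbabbb => abbb => aab => ε
  | aba => ε
  | aaaaa
  | babbbbbbaa => baabbbbaa => bbbbaa => abbaa => aa

aab->; aba->; bb->a; bba->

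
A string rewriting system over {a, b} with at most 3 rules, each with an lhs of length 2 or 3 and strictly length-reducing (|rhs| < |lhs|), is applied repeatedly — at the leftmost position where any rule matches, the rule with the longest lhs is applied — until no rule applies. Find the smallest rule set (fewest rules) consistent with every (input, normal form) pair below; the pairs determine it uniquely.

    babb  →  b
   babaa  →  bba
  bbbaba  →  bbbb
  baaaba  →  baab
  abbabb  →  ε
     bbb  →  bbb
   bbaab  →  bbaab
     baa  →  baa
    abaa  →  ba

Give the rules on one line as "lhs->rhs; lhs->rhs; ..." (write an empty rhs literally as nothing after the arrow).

  | babb => b
  | babaa => bba
  | bbbaba => bbbb
  | baaaba => baab

aba->b; abb->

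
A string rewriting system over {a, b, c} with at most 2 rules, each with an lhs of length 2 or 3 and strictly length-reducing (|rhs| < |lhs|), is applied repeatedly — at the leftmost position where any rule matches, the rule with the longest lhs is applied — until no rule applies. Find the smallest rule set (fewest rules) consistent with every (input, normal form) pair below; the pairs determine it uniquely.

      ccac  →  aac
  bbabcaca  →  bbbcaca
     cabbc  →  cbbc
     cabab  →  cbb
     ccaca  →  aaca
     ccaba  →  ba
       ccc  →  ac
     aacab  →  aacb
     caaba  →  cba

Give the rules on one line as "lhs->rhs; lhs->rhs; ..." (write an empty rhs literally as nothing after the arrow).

ab->b; cc->a

  | ccac => aac
  | bbabcaca => bbbcaca
  | cabbc => cbbc
  | cabab => cbab => cbb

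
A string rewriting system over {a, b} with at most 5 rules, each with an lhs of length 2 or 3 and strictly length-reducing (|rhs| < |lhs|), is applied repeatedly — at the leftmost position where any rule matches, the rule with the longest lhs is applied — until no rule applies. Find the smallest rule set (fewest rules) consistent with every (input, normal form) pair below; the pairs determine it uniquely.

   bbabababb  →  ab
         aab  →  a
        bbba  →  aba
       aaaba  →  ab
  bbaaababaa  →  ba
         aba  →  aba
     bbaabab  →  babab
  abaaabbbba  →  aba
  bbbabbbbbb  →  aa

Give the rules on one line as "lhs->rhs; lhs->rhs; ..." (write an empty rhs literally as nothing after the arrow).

aab->bb; baa->aa; bb->a; bba->b

  | bbabababb => bbababb => bbabb => bbb => ab
  | aab => bb => a
  | bbba => aba
  | aaaba => abba => ab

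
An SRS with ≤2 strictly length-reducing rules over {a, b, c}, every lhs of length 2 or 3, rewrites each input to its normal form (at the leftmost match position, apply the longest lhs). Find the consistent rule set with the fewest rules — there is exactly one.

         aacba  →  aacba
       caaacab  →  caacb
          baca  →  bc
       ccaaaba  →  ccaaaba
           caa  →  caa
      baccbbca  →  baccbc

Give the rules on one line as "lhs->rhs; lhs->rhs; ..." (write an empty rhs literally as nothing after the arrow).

  | aacba
  | caaacab => caacb
  | baca => bc
  | ccaaaba

aca->c; bca->c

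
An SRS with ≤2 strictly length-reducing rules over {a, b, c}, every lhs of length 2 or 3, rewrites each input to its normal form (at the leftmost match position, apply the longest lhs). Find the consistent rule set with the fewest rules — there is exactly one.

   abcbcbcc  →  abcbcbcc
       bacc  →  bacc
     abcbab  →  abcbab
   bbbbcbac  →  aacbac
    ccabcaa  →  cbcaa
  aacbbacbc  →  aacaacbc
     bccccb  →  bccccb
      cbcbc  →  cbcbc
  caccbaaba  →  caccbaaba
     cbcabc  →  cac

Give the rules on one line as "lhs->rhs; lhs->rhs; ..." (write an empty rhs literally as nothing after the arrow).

bb->a; cab->b

  | abcbcbcc
  | bacc
  | abcbab
  | bbbbcbac => abbcbac => aacbac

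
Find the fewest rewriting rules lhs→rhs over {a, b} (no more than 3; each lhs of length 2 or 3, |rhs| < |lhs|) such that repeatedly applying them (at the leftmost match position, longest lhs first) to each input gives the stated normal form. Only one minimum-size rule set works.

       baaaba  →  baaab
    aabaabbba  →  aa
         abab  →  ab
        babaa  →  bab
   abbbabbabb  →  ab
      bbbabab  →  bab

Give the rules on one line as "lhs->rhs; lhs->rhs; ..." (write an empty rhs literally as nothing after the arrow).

  | baaaba => baaab
  | aabaabbba => aababbba => aabbbba => aabbba => aabba => aa
  | abab => abb => ab
  | babaa => baba => bab

aba->ab; bb->b; bba->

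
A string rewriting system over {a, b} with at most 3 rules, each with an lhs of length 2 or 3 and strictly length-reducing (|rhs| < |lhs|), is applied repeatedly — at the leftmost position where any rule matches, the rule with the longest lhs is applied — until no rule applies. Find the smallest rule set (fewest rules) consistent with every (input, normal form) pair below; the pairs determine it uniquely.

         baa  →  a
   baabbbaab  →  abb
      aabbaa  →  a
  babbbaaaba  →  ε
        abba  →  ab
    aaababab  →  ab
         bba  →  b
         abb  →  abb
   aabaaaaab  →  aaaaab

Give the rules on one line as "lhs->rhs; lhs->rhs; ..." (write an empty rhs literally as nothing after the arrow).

aba->; ba->

  | baa => a
  | baabbbaab => abbbaab => abbab => abb
  | aabbaa => aaba => a
  | babbbaaaba => bbbaaaba => bbaaba => baba => ba => ε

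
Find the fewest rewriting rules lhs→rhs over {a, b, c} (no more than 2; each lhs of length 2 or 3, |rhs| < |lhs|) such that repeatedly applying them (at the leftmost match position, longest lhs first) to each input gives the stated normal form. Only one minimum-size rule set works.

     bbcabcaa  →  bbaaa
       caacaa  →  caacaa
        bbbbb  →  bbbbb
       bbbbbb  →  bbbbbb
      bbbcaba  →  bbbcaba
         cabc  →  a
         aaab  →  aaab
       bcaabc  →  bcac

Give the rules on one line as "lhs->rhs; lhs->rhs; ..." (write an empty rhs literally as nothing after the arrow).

  | bbcabcaa => bbccaa => bbaaa
  | caacaa
  | bbbbb
  | bbbbbb

abc->c; cc->a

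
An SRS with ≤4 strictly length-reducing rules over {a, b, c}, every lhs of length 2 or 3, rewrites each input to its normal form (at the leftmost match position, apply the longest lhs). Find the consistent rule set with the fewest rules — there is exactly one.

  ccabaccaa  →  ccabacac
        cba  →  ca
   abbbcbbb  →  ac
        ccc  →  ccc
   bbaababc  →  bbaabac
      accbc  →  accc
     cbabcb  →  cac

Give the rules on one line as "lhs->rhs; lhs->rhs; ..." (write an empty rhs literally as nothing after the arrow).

  | ccabaccaa => ccabacac
  | cba => ca
  | abbbcbbb => abbcbbb => abcbbb => acbbb => acbb => acb => ac
  | ccc

bc->c; caa->ac; cb->c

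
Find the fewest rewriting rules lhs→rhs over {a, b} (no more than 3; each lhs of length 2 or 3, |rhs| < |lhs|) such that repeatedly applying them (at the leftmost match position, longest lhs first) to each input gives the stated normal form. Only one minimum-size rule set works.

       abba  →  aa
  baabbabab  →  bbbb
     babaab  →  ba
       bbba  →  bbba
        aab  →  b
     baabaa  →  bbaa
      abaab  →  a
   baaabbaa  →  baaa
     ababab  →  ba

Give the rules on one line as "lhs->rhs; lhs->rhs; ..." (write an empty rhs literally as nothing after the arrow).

aab->b; ab->a

  | abba => aba => aa
  | baabbabab => bbbabab => bbbaab => bbbb
  | babaab => baaab => bab => ba
  | bbba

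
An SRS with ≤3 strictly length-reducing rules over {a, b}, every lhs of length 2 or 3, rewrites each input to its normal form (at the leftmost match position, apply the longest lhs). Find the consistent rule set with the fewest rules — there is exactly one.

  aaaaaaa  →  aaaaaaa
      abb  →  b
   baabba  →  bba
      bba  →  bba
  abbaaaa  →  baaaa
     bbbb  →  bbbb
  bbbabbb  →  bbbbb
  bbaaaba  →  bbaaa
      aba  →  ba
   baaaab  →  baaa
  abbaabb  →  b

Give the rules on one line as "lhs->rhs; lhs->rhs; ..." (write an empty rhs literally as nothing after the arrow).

aab->a; ab->; aba->ba

  | aaaaaaa
  | abb => b
  | baabba => baba => bba
  | bba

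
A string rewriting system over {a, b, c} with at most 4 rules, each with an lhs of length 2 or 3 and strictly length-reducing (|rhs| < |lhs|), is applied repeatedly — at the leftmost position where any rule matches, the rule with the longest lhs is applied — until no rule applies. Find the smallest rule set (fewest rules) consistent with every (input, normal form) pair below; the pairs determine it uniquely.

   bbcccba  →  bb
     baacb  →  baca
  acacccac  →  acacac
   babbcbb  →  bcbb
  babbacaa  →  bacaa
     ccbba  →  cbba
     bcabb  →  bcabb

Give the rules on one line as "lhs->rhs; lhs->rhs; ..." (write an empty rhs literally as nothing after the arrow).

  | bbcccba => bbccba => bbcba => bb
  | baacb => baca
  | acacccac => acaccac => acacac
  | babbcbb => bcbb

acb->ca; bab->; cba->; cc->c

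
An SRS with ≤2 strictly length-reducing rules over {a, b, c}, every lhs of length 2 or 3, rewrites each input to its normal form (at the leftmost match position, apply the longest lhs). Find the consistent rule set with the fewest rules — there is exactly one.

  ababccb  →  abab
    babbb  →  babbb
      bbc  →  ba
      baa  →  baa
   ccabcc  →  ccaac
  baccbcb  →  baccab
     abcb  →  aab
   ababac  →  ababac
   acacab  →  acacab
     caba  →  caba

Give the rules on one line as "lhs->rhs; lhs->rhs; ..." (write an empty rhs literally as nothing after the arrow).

  | ababccb => abaacb => abab
  | babbb
  | bbc => ba
  | baa

acb->b; bc->a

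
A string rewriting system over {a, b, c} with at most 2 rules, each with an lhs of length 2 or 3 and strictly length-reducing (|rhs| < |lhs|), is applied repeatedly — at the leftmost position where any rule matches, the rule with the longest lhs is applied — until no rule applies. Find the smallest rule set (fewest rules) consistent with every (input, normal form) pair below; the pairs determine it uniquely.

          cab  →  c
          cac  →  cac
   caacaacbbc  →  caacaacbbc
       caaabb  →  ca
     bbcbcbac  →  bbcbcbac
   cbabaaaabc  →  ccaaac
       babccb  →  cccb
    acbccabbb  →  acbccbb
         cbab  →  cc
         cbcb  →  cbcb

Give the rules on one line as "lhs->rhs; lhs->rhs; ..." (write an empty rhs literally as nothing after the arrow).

  | cab => c
  | cac
  | caacaacbbc
  | caaabb => caab => ca

ab->; bab->c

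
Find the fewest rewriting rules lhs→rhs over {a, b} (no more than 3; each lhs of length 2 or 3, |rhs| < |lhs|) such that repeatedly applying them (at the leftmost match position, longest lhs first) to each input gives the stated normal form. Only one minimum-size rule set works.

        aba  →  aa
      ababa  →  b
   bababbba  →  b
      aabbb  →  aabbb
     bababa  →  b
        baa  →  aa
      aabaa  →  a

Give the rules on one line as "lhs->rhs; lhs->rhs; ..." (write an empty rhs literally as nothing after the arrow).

  | aba => aa
  | ababa => aaba => aaa => b
  | bababbba => ababbba => aabbba => aabba => aaba => aaa => b
  | aabbb

aaa->b; ba->a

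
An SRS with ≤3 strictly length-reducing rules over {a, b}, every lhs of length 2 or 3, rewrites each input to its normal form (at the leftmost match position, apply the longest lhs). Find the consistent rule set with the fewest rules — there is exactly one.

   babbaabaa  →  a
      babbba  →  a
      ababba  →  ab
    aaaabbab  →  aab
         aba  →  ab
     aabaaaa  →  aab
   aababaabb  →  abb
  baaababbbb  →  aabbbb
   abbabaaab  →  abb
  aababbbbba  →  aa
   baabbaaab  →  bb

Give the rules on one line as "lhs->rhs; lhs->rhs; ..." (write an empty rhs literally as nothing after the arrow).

aaa->a; ba->b; bba->aa

  | babbaabaa => bbbaabaa => baaabaa => baabaa => babaa => bbaa => aaa => a
  | babbba => bbbba => bbaa => aaa => a
  | ababba => abbba => abaa => aba => ab
  | aaaabbab => aabbab => aaaab => aab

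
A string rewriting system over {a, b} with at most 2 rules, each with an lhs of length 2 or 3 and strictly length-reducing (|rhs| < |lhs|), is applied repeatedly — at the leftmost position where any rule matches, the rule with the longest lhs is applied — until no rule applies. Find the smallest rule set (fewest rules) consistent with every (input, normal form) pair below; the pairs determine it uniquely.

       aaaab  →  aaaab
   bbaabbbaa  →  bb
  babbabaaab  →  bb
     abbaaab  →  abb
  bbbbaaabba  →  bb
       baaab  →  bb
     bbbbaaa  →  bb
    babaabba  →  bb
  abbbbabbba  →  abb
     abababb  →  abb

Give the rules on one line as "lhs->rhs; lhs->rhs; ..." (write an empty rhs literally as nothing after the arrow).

ba->b; bbb->bb

  | aaaab
  | bbaabbbaa => bbabbbaa => bbbbbaa => bbbbaa => bbbaa => bbaa => bba => bb
  | babbabaaab => bbbabaaab => bbabaaab => bbbaaab => bbaaab => bbaab => bbab => bbb => bb
  | abbaaab => abbaab => abbab => abbb => abb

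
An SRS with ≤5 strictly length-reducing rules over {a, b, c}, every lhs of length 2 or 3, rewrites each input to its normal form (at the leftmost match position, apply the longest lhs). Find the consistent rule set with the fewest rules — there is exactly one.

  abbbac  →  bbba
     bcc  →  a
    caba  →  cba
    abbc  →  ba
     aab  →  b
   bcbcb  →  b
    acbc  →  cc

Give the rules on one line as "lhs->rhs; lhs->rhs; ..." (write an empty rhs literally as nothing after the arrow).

  | abbbac => bbbac => bbba
  | bcc => ac => a
  | caba => cba
  | abbc => bbc => ba

ab->b; ac->a; acb->c; bc->a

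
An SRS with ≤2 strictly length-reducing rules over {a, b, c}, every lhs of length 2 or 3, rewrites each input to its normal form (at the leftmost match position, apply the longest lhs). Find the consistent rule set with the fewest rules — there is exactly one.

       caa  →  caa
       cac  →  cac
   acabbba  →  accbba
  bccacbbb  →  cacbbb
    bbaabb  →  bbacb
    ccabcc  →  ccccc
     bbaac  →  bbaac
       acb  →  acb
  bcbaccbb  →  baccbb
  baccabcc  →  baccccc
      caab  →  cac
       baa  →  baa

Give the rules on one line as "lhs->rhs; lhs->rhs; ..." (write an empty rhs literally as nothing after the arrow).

  | caa
  | cac
  | acabbba => accbba
  | bccacbbb => cacbbb

ab->c; bc->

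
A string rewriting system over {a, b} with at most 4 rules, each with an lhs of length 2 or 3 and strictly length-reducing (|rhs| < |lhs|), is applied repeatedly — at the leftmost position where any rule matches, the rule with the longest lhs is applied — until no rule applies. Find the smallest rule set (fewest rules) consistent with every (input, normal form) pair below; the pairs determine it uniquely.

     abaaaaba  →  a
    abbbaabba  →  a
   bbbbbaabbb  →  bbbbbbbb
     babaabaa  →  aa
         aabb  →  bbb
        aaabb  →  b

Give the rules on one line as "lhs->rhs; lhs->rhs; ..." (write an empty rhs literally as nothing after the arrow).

  | abaaaaba => abaaba => abba => a
  | abbbaabba => baabba => bbba => bba => ba => a
  | bbbbbaabbb => bbbbbbbb
  | babaabaa => abaabaa => abbaa => aa

aab->bb; abb->; ba->a; baa->b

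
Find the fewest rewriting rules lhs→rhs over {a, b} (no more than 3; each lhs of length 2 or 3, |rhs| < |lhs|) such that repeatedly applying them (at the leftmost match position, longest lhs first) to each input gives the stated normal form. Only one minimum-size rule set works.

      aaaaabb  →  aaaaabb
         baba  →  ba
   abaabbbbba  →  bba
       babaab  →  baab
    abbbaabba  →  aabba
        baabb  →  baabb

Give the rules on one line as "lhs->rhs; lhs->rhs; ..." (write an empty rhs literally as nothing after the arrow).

  | aaaaabb
  | baba => ba
  | abaabbbbba => abbbbba => ababba => bba
  | babaab => baab

aba->; bab->b; bbb->ba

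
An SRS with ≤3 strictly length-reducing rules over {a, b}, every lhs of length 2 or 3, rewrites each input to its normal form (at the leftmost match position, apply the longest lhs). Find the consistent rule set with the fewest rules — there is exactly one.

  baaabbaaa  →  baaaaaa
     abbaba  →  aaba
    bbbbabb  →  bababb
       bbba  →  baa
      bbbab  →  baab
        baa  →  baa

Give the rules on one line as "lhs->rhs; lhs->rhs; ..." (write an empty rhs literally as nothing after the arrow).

  | baaabbaaa => baaaaaa
  | abbaba => aaba
  | bbbbabb => bababb
  | bbba => baa

bba->a; bbb->ba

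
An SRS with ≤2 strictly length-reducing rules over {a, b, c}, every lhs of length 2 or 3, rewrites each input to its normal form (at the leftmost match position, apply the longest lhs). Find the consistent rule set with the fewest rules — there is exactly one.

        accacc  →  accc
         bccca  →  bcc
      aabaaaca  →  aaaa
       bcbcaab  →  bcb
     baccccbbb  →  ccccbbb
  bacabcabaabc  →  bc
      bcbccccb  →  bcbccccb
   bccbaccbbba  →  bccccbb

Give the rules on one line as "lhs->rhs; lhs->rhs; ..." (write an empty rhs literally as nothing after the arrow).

ba->; ca->

  | accacc => accc
  | bccca => bcc
  | aabaaaca => aaaaca => aaaa
  | bcbcaab => bcbab => bcb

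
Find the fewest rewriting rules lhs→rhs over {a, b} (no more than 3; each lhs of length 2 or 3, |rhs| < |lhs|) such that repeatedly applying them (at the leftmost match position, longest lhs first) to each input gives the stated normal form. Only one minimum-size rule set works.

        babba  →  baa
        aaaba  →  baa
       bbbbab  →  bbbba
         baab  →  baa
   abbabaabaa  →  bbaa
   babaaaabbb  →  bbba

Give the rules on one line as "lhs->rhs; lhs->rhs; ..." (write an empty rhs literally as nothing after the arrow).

  | babba => baba => baa
  | aaaba => baba => baa
  | bbbbab => bbbba
  | baab => baa

aaa->ba; ab->a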